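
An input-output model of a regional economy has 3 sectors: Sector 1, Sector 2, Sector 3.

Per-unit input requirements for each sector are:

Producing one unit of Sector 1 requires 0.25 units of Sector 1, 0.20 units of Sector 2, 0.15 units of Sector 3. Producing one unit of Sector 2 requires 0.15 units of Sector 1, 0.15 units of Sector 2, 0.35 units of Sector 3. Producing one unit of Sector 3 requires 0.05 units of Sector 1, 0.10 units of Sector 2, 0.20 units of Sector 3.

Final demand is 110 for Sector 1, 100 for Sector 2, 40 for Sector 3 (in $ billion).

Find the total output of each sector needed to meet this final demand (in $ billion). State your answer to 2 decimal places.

I − A =
  [   0.75    -0.15    -0.05]
  [  -0.20     0.85    -0.10]
  [  -0.15    -0.35     0.80]
Cofactors of I−A, C_ij = (−1)^(i+j)·(minor ij) (rows/columns in the sector order above):
  C_11 = (0.85)(0.80) − (-0.10)(-0.35) = 0.6450
  C_12 = −[(-0.20)(0.80) − (-0.10)(-0.15)] = 0.1750
  C_13 = (-0.20)(-0.35) − (0.85)(-0.15) = 0.1975
  C_21 = −[(-0.15)(0.80) − (-0.05)(-0.35)] = 0.1375
  C_22 = (0.75)(0.80) − (-0.05)(-0.15) = 0.5925
  C_23 = −[(0.75)(-0.35) − (-0.15)(-0.15)] = 0.2850
  C_31 = (-0.15)(-0.10) − (-0.05)(0.85) = 0.0575
  C_32 = −[(0.75)(-0.10) − (-0.05)(-0.20)] = 0.0850
  C_33 = (0.75)(0.85) − (-0.15)(-0.20) = 0.6075
det(I−A) = Σ_j (I−A)_1j·C_1j = (0.75)(0.6450) + (-0.15)(0.1750) + (-0.05)(0.1975) = 0.447625
adj(I−A) = Cᵀ =
  [ 0.6450   0.1375   0.0575]
  [ 0.1750   0.5925   0.0850]
  [ 0.1975   0.2850   0.6075]
(I − A)⁻¹ = adj(I−A) / det(I−A) ≈
  [   1.4409     0.3072     0.1285]
  [   0.3910     1.3237     0.1899]
  [   0.4412     0.6367     1.3572]
x = (I − A)⁻¹ d = adj(I−A)·d / det(I−A), with det(I−A) = 0.447625:
  x_1 = (0.6450·110 + 0.1375·100 + 0.0575·40) / 0.447625 = 87.00 / 0.447625 ≈ 194.36
  x_2 = (0.1750·110 + 0.5925·100 + 0.0850·40) / 0.447625 = 81.90 / 0.447625 ≈ 182.97
  x_3 = (0.1975·110 + 0.2850·100 + 0.6075·40) / 0.447625 = 74.525 / 0.447625 ≈ 166.49

x_1 = 194.36, x_2 = 182.97, x_3 = 166.49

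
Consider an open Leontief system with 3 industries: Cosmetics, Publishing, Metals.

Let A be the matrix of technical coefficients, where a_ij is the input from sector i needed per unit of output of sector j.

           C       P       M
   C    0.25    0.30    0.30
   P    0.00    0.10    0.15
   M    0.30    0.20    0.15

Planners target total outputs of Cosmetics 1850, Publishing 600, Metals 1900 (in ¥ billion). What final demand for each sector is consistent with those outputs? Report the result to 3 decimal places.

I − A =
  [   0.75    -0.30    -0.30]
  [   0.00     0.90    -0.15]
  [  -0.30    -0.20     0.85]
d = (I − A) x:
  d_C = (+0.75)·1850 + (-0.30)·600 + (-0.30)·1900 = 637.500
  d_P = (+0.00)·1850 + (+0.90)·600 + (-0.15)·1900 = 255.000
  d_M = (-0.30)·1850 + (-0.20)·600 + (+0.85)·1900 = 940.000

d_C = 637.500, d_P = 255.000, d_M = 940.000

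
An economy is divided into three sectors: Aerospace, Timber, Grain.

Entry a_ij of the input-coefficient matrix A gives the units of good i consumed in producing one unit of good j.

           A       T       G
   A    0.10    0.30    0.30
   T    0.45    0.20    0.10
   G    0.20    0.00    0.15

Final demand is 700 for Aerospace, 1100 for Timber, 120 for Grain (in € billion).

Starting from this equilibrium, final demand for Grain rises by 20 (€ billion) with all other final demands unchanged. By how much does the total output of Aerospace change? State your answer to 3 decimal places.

Δx_A = 12.183

I − A =
  [   0.90    -0.30    -0.30]
  [  -0.45     0.80    -0.10]
  [  -0.20     0.00     0.85]
Cofactors of I−A, C_ij = (−1)^(i+j)·(minor ij) (rows/columns in the sector order above):
  C_11 = (0.80)(0.85) − (-0.10)(0.00) = 0.6800
  C_12 = −[(-0.45)(0.85) − (-0.10)(-0.20)] = 0.4025
  C_13 = (-0.45)(0.00) − (0.80)(-0.20) = 0.1600
  C_21 = −[(-0.30)(0.85) − (-0.30)(0.00)] = 0.2550
  C_22 = (0.90)(0.85) − (-0.30)(-0.20) = 0.7050
  C_23 = −[(0.90)(0.00) − (-0.30)(-0.20)] = 0.0600
  C_31 = (-0.30)(-0.10) − (-0.30)(0.80) = 0.2700
  C_32 = −[(0.90)(-0.10) − (-0.30)(-0.45)] = 0.2250
  C_33 = (0.90)(0.80) − (-0.30)(-0.45) = 0.5850
det(I−A) = Σ_j (I−A)_1j·C_1j = (0.90)(0.6800) + (-0.30)(0.4025) + (-0.30)(0.1600) = 0.44325
adj(I−A) = Cᵀ =
  [ 0.6800   0.2550   0.2700]
  [ 0.4025   0.7050   0.2250]
  [ 0.1600   0.0600   0.5850]
(I − A)⁻¹ = adj(I−A) / det(I−A) ≈
  [   1.5341     0.5753     0.6091]
  [   0.9081     1.5905     0.5076]
  [   0.3610     0.1354     1.3198]
Δx = (I − A)⁻¹ Δd with Δd having +20 in the Grain component and 0 elsewhere.
So Δx_A = L_AG · (+20), where L_AG = adj(I−A)_AG / det(I−A) = 0.2700 / 0.44325.
Δx_A = 0.2700 × (+20) / 0.44325 = 5.40 / 0.44325 ≈ 12.183.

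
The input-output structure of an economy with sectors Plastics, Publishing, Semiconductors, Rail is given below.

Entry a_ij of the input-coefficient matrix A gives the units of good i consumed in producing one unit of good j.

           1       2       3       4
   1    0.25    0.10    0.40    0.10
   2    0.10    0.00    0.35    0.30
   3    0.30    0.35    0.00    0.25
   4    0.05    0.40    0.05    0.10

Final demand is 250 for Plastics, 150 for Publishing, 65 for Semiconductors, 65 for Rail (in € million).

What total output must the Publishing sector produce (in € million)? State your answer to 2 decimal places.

I − A =
  [   0.75    -0.10    -0.40    -0.10]
  [  -0.10     1.00    -0.35    -0.30]
  [  -0.30    -0.35     1.00    -0.25]
  [  -0.05    -0.40    -0.05     0.90]
Compute the cofactors C_ij = (−1)^(i+j)·(3×3 minor ij) of I−A; the adjugate is their transpose:
adj(I−A) = Cᵀ =
  [ 0.617000   0.296500   0.364000   0.268500]
  [ 0.207125   0.546125   0.288250   0.285125]
  [ 0.293250   0.349750   0.565500   0.306250]
  [ 0.142625   0.278625   0.179750   0.503625]
det(I−A) = Σ_j (I−A)_1j·C_1j = (0.75)(0.617000) + (-0.10)(0.207125) + (-0.40)(0.293250) + (-0.10)(0.142625) = 0.310475
(I − A)⁻¹ = adj(I−A) / det(I−A) ≈
  [   1.9873     0.9550     1.1724     0.8648]
  [   0.6671     1.7590     0.9284     0.9184]
  [   0.9445     1.1265     1.8214     0.9864]
  [   0.4594     0.8974     0.5790     1.6221]
x = (I − A)⁻¹ d = adj(I−A)·d / det(I−A), with det(I−A) = 0.310475:
  x_1 = (0.617000·250 + 0.296500·150 + 0.364000·65 + 0.268500·65) / 0.310475 = 239.8375 / 0.310475 ≈ 772.49
  x_2 = (0.207125·250 + 0.546125·150 + 0.288250·65 + 0.285125·65) / 0.310475 = 170.969375 / 0.310475 ≈ 550.67
  x_3 = (0.293250·250 + 0.349750·150 + 0.565500·65 + 0.306250·65) / 0.310475 = 182.43875 / 0.310475 ≈ 587.61
  x_4 = (0.142625·250 + 0.278625·150 + 0.179750·65 + 0.503625·65) / 0.310475 = 121.869375 / 0.310475 ≈ 392.53

x_2 = 550.67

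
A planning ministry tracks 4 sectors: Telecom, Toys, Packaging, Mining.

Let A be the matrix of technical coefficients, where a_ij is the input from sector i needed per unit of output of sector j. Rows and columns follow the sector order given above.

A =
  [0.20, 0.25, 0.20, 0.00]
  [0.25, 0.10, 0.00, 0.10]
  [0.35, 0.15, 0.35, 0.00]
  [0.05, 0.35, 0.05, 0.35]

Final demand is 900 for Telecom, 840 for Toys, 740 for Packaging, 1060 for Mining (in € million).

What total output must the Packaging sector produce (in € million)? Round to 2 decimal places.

I − A =
  [   0.80    -0.25    -0.20     0.00]
  [  -0.25     0.90     0.00    -0.10]
  [  -0.35    -0.15     0.65     0.00]
  [  -0.05    -0.35    -0.05     0.65]
Compute the cofactors C_ij = (−1)^(i+j)·(3×3 minor ij) of I−A; the adjugate is their transpose:
adj(I−A) = Cᵀ =
  [ 0.356750   0.125125   0.111250   0.019250]
  [ 0.110625   0.292500   0.037500   0.045000]
  [ 0.217625   0.134875   0.398125   0.020750]
  [ 0.103750   0.177500   0.059375   0.356875]
det(I−A) = Σ_j (I−A)_1j·C_1j = (0.80)(0.356750) + (-0.25)(0.110625) + (-0.20)(0.217625) + (0.00)(0.103750) = 0.21421875
(I − A)⁻¹ = adj(I−A) / det(I−A) ≈
  [   1.6654     0.5841     0.5193     0.0899]
  [   0.5164     1.3654     0.1751     0.2101]
  [   1.0159     0.6296     1.8585     0.0969]
  [   0.4843     0.8286     0.2772     1.6659]
x = (I − A)⁻¹ d = adj(I−A)·d / det(I−A), with det(I−A) = 0.21421875:
  x_1 = (0.356750·900 + 0.125125·840 + 0.111250·740 + 0.019250·1060) / 0.21421875 = 528.91 / 0.21421875 ≈ 2469.02
  x_2 = (0.110625·900 + 0.292500·840 + 0.037500·740 + 0.045000·1060) / 0.21421875 = 420.7125 / 0.21421875 ≈ 1963.94
  x_3 = (0.217625·900 + 0.134875·840 + 0.398125·740 + 0.020750·1060) / 0.21421875 = 625.765 / 0.21421875 ≈ 2921.15
  x_4 = (0.103750·900 + 0.177500·840 + 0.059375·740 + 0.356875·1060) / 0.21421875 = 664.70 / 0.21421875 ≈ 3102.90

x_3 = 2921.15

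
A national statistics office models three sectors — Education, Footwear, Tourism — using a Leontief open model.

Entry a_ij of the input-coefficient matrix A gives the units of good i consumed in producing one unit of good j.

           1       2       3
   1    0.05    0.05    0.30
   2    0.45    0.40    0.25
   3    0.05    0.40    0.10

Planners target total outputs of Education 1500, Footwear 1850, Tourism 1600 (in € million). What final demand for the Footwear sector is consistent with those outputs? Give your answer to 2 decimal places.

I − A =
  [   0.95    -0.05    -0.30]
  [  -0.45     0.60    -0.25]
  [  -0.05    -0.40     0.90]
d = (I − A) x:
  d_1 = (+0.95)·1500 + (-0.05)·1850 + (-0.30)·1600 = 852.50
  d_2 = (-0.45)·1500 + (+0.60)·1850 + (-0.25)·1600 = 35.00
  d_3 = (-0.05)·1500 + (-0.40)·1850 + (+0.90)·1600 = 625.00

d_2 = 35.00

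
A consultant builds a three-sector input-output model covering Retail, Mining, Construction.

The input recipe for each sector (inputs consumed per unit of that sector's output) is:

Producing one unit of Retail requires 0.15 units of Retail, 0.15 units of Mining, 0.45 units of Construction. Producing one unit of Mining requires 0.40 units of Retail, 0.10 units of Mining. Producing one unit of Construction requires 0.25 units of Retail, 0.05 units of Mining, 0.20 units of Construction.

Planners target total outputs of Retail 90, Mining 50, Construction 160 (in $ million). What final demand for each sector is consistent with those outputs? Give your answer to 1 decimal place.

I − A =
  [   0.85    -0.40    -0.25]
  [  -0.15     0.90    -0.05]
  [  -0.45     0.00     0.80]
d = (I − A) x:
  d_1 = (+0.85)·90 + (-0.40)·50 + (-0.25)·160 = 16.5
  d_2 = (-0.15)·90 + (+0.90)·50 + (-0.05)·160 = 23.5
  d_3 = (-0.45)·90 + (+0.00)·50 + (+0.80)·160 = 87.5

d_1 = 16.5, d_2 = 23.5, d_3 = 87.5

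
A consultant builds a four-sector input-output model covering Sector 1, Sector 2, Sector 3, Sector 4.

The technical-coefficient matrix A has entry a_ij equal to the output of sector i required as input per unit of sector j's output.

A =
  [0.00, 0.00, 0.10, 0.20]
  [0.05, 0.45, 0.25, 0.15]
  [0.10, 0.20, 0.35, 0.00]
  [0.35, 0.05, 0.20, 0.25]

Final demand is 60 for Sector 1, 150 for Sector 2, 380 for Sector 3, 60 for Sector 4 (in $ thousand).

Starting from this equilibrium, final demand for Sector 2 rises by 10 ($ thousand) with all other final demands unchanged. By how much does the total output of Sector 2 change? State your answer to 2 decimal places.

I − A =
  [   1.00     0.00    -0.10    -0.20]
  [  -0.05     0.55    -0.25    -0.15]
  [  -0.10    -0.20     0.65     0.00]
  [  -0.35    -0.05    -0.20     0.75]
Compute the cofactors C_ij = (−1)^(i+j)·(3×3 minor ij) of I−A; the adjugate is their transpose:
adj(I−A) = Cᵀ =
  [ 0.21975   0.02950   0.06500   0.06450]
  [ 0.08025   0.43050   0.21100   0.10750]
  [ 0.05850   0.13700   0.36600   0.04300]
  [ 0.12350   0.07900   0.14200   0.30100]
det(I−A) = Σ_j (I−A)_1j·C_1j = (1.00)(0.21975) + (0.00)(0.08025) + (-0.10)(0.05850) + (-0.20)(0.12350) = 0.1892
(I − A)⁻¹ = adj(I−A) / det(I−A) ≈
  [   1.1615     0.1559     0.3436     0.3409]
  [   0.4242     2.2754     1.1152     0.5682]
  [   0.3092     0.7241     1.9345     0.2273]
  [   0.6527     0.4175     0.7505     1.5909]
Δx = (I − A)⁻¹ Δd with Δd having +10 in the Sector 2 component and 0 elsewhere.
So Δx_2 = L_22 · (+10), where L_22 = adj(I−A)_22 / det(I−A) = 0.43050 / 0.1892.
Δx_2 = 0.43050 × (+10) / 0.1892 = 4.305 / 0.1892 ≈ 22.75.

Δx_2 = 22.75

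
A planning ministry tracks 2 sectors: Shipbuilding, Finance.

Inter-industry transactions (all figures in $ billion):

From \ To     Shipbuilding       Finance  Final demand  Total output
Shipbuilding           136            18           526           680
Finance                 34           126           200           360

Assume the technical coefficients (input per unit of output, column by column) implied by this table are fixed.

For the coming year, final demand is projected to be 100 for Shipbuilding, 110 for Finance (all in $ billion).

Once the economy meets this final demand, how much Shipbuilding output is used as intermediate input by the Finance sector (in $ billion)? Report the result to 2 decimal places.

Technical coefficients a_ij = z_ij / X_j:
  a_SS = 136/680 = 0.20, a_FS = 34/680 = 0.05
  a_SF = 18/360 = 0.05, a_FF = 126/360 = 0.35
I − A =
  [   0.80    -0.05]
  [  -0.05     0.65]
det(I−A) = (0.80)(0.65) − (-0.05)(-0.05) = 0.5175
adj(I−A) = [[0.65, 0.05], [0.05, 0.80]]
(I − A)⁻¹ = adj(I−A) / det(I−A) ≈
  [   1.2560     0.0966]
  [   0.0966     1.5459]
First solve x = (I − A)⁻¹ d = adj(I−A)·d / det(I−A); in particular x_F = (0.05·100 + 0.80·110) / 0.5175 = 93.00 / 0.5175 ≈ 179.7101.
Intermediate flow from S to F: z_SF = a_SF · x_F = 0.05 × 93.00 / 0.5175 = 4.65 / 0.5175 ≈ 8.99.

z_SF = 8.99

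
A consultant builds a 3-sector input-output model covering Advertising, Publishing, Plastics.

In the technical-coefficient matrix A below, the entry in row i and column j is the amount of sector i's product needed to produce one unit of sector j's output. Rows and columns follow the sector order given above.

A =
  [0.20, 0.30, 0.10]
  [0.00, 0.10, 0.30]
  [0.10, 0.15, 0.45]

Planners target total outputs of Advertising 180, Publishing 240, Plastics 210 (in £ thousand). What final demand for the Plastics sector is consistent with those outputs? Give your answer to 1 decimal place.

d_3 = 61.5

I − A =
  [   0.80    -0.30    -0.10]
  [   0.00     0.90    -0.30]
  [  -0.10    -0.15     0.55]
d = (I − A) x:
  d_1 = (+0.80)·180 + (-0.30)·240 + (-0.10)·210 = 51.0
  d_2 = (+0.00)·180 + (+0.90)·240 + (-0.30)·210 = 153.0
  d_3 = (-0.10)·180 + (-0.15)·240 + (+0.55)·210 = 61.5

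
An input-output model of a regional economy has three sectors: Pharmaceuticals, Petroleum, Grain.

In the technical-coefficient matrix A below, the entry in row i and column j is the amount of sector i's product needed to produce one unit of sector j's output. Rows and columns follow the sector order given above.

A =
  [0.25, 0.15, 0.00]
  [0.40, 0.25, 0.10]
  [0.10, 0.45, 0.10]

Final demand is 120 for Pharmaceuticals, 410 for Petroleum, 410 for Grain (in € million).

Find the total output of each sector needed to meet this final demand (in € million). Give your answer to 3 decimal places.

x_1 = 328.777, x_2 = 843.885, x_3 = 914.029

I − A =
  [   0.75    -0.15     0.00]
  [  -0.40     0.75    -0.10]
  [  -0.10    -0.45     0.90]
Cofactors of I−A, C_ij = (−1)^(i+j)·(minor ij) (rows/columns in the sector order above):
  C_11 = (0.75)(0.90) − (-0.10)(-0.45) = 0.6300
  C_12 = −[(-0.40)(0.90) − (-0.10)(-0.10)] = 0.3700
  C_13 = (-0.40)(-0.45) − (0.75)(-0.10) = 0.2550
  C_21 = −[(-0.15)(0.90) − (0.00)(-0.45)] = 0.1350
  C_22 = (0.75)(0.90) − (0.00)(-0.10) = 0.6750
  C_23 = −[(0.75)(-0.45) − (-0.15)(-0.10)] = 0.3525
  C_31 = (-0.15)(-0.10) − (0.00)(0.75) = 0.0150
  C_32 = −[(0.75)(-0.10) − (0.00)(-0.40)] = 0.0750
  C_33 = (0.75)(0.75) − (-0.15)(-0.40) = 0.5025
det(I−A) = Σ_j (I−A)_1j·C_1j = (0.75)(0.6300) + (-0.15)(0.3700) + (0.00)(0.2550) = 0.4170
adj(I−A) = Cᵀ =
  [ 0.6300   0.1350   0.0150]
  [ 0.3700   0.6750   0.0750]
  [ 0.2550   0.3525   0.5025]
(I − A)⁻¹ = adj(I−A) / det(I−A) ≈
  [   1.5108     0.3237     0.0360]
  [   0.8873     1.6187     0.1799]
  [   0.6115     0.8453     1.2050]
x = (I − A)⁻¹ d = adj(I−A)·d / det(I−A), with det(I−A) = 0.4170:
  x_1 = (0.6300·120 + 0.1350·410 + 0.0150·410) / 0.4170 = 137.10 / 0.4170 ≈ 328.777
  x_2 = (0.3700·120 + 0.6750·410 + 0.0750·410) / 0.4170 = 351.90 / 0.4170 ≈ 843.885
  x_3 = (0.2550·120 + 0.3525·410 + 0.5025·410) / 0.4170 = 381.15 / 0.4170 ≈ 914.029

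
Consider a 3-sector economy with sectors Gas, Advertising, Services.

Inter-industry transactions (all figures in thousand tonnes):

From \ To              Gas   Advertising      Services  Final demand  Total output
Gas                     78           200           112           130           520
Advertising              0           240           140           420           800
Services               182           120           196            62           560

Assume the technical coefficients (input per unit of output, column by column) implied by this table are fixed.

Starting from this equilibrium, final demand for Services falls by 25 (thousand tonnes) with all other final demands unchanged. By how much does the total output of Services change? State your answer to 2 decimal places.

Δx_3 = -52.38

Technical coefficients a_ij = z_ij / X_j:
  a_11 = 78/520 = 0.15, a_21 = 0/520 = 0.00, a_31 = 182/520 = 0.35
  a_12 = 200/800 = 0.25, a_22 = 240/800 = 0.30, a_32 = 120/800 = 0.15
  a_13 = 112/560 = 0.20, a_23 = 140/560 = 0.25, a_33 = 196/560 = 0.35
I − A =
  [   0.85    -0.25    -0.20]
  [   0.00     0.70    -0.25]
  [  -0.35    -0.15     0.65]
Cofactors of I−A, C_ij = (−1)^(i+j)·(minor ij) (rows/columns in the sector order above):
  C_11 = (0.70)(0.65) − (-0.25)(-0.15) = 0.4175
  C_12 = −[(0.00)(0.65) − (-0.25)(-0.35)] = 0.0875
  C_13 = (0.00)(-0.15) − (0.70)(-0.35) = 0.2450
  C_21 = −[(-0.25)(0.65) − (-0.20)(-0.15)] = 0.1925
  C_22 = (0.85)(0.65) − (-0.20)(-0.35) = 0.4825
  C_23 = −[(0.85)(-0.15) − (-0.25)(-0.35)] = 0.2150
  C_31 = (-0.25)(-0.25) − (-0.20)(0.70) = 0.2025
  C_32 = −[(0.85)(-0.25) − (-0.20)(0.00)] = 0.2125
  C_33 = (0.85)(0.70) − (-0.25)(0.00) = 0.5950
det(I−A) = Σ_j (I−A)_1j·C_1j = (0.85)(0.4175) + (-0.25)(0.0875) + (-0.20)(0.2450) = 0.2840
adj(I−A) = Cᵀ =
  [ 0.4175   0.1925   0.2025]
  [ 0.0875   0.4825   0.2125]
  [ 0.2450   0.2150   0.5950]
(I − A)⁻¹ = adj(I−A) / det(I−A) ≈
  [   1.4701     0.6778     0.7130]
  [   0.3081     1.6989     0.7482]
  [   0.8627     0.7570     2.0951]
Δx = (I − A)⁻¹ Δd with Δd having -25 in the Services component and 0 elsewhere.
So Δx_3 = L_33 · (-25), where L_33 = adj(I−A)_33 / det(I−A) = 0.5950 / 0.2840.
Δx_3 = 0.5950 × (-25) / 0.2840 = -14.875 / 0.2840 ≈ -52.38.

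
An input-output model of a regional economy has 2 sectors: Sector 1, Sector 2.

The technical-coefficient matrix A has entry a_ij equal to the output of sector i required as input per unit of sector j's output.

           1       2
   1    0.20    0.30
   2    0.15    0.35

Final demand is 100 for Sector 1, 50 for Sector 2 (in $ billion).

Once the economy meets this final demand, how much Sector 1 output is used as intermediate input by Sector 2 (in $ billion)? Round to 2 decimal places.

z_12 = 34.74

I − A =
  [   0.80    -0.30]
  [  -0.15     0.65]
det(I−A) = (0.80)(0.65) − (-0.30)(-0.15) = 0.4750
adj(I−A) = [[0.65, 0.30], [0.15, 0.80]]
(I − A)⁻¹ = adj(I−A) / det(I−A) ≈
  [   1.3684     0.6316]
  [   0.3158     1.6842]
First solve x = (I − A)⁻¹ d = adj(I−A)·d / det(I−A); in particular x_2 = (0.15·100 + 0.80·50) / 0.4750 = 55.00 / 0.4750 ≈ 115.7895.
Intermediate flow from 1 to 2: z_12 = a_12 · x_2 = 0.30 × 55.00 / 0.4750 = 16.50 / 0.4750 ≈ 34.74.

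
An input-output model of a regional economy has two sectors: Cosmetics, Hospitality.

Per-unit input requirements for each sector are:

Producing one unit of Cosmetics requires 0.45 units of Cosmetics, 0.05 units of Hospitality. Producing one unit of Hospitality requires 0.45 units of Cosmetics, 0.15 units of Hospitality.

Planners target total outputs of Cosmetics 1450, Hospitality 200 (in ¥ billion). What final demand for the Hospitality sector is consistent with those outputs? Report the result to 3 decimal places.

d_H = 97.500

I − A =
  [   0.55    -0.45]
  [  -0.05     0.85]
d = (I − A) x:
  d_C = (+0.55)·1450 + (-0.45)·200 = 707.500
  d_H = (-0.05)·1450 + (+0.85)·200 = 97.500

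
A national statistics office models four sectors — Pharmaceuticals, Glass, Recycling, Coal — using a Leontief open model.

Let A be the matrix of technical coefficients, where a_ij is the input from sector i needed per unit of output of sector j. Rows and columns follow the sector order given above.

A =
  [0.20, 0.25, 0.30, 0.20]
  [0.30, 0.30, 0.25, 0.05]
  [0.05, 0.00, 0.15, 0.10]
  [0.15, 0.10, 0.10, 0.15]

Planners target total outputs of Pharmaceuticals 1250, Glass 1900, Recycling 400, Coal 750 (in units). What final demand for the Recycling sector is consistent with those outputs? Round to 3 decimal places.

I − A =
  [   0.80    -0.25    -0.30    -0.20]
  [  -0.30     0.70    -0.25    -0.05]
  [  -0.05     0.00     0.85    -0.10]
  [  -0.15    -0.10    -0.10     0.85]
d = (I − A) x:
  d_P = (+0.80)·1250 + (-0.25)·1900 + (-0.30)·400 + (-0.20)·750 = 255.000
  d_G = (-0.30)·1250 + (+0.70)·1900 + (-0.25)·400 + (-0.05)·750 = 817.500
  d_R = (-0.05)·1250 + (+0.00)·1900 + (+0.85)·400 + (-0.10)·750 = 202.500
  d_C = (-0.15)·1250 + (-0.10)·1900 + (-0.10)·400 + (+0.85)·750 = 220.000

d_R = 202.500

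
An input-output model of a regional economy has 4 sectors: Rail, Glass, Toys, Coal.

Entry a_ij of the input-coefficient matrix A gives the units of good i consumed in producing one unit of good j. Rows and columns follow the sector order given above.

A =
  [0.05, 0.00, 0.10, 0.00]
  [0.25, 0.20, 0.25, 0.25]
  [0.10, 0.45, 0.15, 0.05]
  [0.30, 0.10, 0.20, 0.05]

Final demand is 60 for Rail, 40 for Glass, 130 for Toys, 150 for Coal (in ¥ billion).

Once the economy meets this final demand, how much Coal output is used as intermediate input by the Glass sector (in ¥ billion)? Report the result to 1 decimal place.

I − A =
  [   0.95     0.00    -0.10     0.00]
  [  -0.25     0.80    -0.25    -0.25]
  [  -0.10    -0.45     0.85    -0.05]
  [  -0.30    -0.10    -0.20     0.95]
Compute the cofactors C_ij = (−1)^(i+j)·(3×3 minor ij) of I−A; the adjugate is their transpose:
adj(I−A) = Cᵀ =
  [ 0.486125   0.043250   0.073500   0.015250]
  [ 0.295625   0.746625   0.304375   0.212500]
  [ 0.227375   0.410875   0.698250   0.144875]
  [ 0.232500   0.178750   0.202250   0.519875]
det(I−A) = Σ_j (I−A)_1j·C_1j = (0.95)(0.486125) + (0.00)(0.295625) + (-0.10)(0.227375) + (0.00)(0.232500) = 0.43908125
(I − A)⁻¹ = adj(I−A) / det(I−A) ≈
  [   1.1071     0.0985     0.1674     0.0347]
  [   0.6733     1.7004     0.6932     0.4840]
  [   0.5178     0.9358     1.5903     0.3300]
  [   0.5295     0.4071     0.4606     1.1840]
First solve x = (I − A)⁻¹ d = adj(I−A)·d / det(I−A); in particular x_2 = (0.295625·60 + 0.746625·40 + 0.304375·130 + 0.212500·150) / 0.43908125 = 119.04625 / 0.43908125 ≈ 271.126.
Intermediate flow from 4 to 2: z_42 = a_42 · x_2 = 0.10 × 119.04625 / 0.43908125 = 11.904625 / 0.43908125 ≈ 27.1.

z_42 = 27.1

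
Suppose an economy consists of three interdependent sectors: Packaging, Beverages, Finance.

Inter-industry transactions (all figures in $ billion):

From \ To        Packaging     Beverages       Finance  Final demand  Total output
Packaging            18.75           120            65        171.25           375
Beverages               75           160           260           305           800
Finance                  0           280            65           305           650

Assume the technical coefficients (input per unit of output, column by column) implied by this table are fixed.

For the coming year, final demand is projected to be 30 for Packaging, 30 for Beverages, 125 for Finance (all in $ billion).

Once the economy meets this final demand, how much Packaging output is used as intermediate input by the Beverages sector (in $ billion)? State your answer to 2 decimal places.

z_12 = 23.52

Technical coefficients a_ij = z_ij / X_j:
  a_11 = 18.75/375 = 0.05, a_21 = 75/375 = 0.20, a_31 = 0/375 = 0.00
  a_12 = 120/800 = 0.15, a_22 = 160/800 = 0.20, a_32 = 280/800 = 0.35
  a_13 = 65/650 = 0.10, a_23 = 260/650 = 0.40, a_33 = 65/650 = 0.10
I − A =
  [   0.95    -0.15    -0.10]
  [  -0.20     0.80    -0.40]
  [   0.00    -0.35     0.90]
Cofactors of I−A, C_ij = (−1)^(i+j)·(minor ij) (rows/columns in the sector order above):
  C_11 = (0.80)(0.90) − (-0.40)(-0.35) = 0.5800
  C_12 = −[(-0.20)(0.90) − (-0.40)(0.00)] = 0.1800
  C_13 = (-0.20)(-0.35) − (0.80)(0.00) = 0.0700
  C_21 = −[(-0.15)(0.90) − (-0.10)(-0.35)] = 0.1700
  C_22 = (0.95)(0.90) − (-0.10)(0.00) = 0.8550
  C_23 = −[(0.95)(-0.35) − (-0.15)(0.00)] = 0.3325
  C_31 = (-0.15)(-0.40) − (-0.10)(0.80) = 0.1400
  C_32 = −[(0.95)(-0.40) − (-0.10)(-0.20)] = 0.4000
  C_33 = (0.95)(0.80) − (-0.15)(-0.20) = 0.7300
det(I−A) = Σ_j (I−A)_1j·C_1j = (0.95)(0.5800) + (-0.15)(0.1800) + (-0.10)(0.0700) = 0.5170
adj(I−A) = Cᵀ =
  [ 0.5800   0.1700   0.1400]
  [ 0.1800   0.8550   0.4000]
  [ 0.0700   0.3325   0.7300]
(I − A)⁻¹ = adj(I−A) / det(I−A) ≈
  [   1.1219     0.3288     0.2708]
  [   0.3482     1.6538     0.7737]
  [   0.1354     0.6431     1.4120]
First solve x = (I − A)⁻¹ d = adj(I−A)·d / det(I−A); in particular x_2 = (0.1800·30 + 0.8550·30 + 0.4000·125) / 0.5170 = 81.05 / 0.5170 ≈ 156.7698.
Intermediate flow from 1 to 2: z_12 = a_12 · x_2 = 0.15 × 81.05 / 0.5170 = 12.1575 / 0.5170 ≈ 23.52.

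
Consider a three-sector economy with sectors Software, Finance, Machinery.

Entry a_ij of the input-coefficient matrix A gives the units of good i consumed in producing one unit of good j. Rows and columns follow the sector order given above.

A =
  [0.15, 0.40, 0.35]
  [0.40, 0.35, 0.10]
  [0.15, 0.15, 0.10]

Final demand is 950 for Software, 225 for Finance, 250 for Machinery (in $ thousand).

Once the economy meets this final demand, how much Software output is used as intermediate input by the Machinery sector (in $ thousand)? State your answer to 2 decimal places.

I − A =
  [   0.85    -0.40    -0.35]
  [  -0.40     0.65    -0.10]
  [  -0.15    -0.15     0.90]
Cofactors of I−A, C_ij = (−1)^(i+j)·(minor ij) (rows/columns in the sector order above):
  C_11 = (0.65)(0.90) − (-0.10)(-0.15) = 0.5700
  C_12 = −[(-0.40)(0.90) − (-0.10)(-0.15)] = 0.3750
  C_13 = (-0.40)(-0.15) − (0.65)(-0.15) = 0.1575
  C_21 = −[(-0.40)(0.90) − (-0.35)(-0.15)] = 0.4125
  C_22 = (0.85)(0.90) − (-0.35)(-0.15) = 0.7125
  C_23 = −[(0.85)(-0.15) − (-0.40)(-0.15)] = 0.1875
  C_31 = (-0.40)(-0.10) − (-0.35)(0.65) = 0.2675
  C_32 = −[(0.85)(-0.10) − (-0.35)(-0.40)] = 0.2250
  C_33 = (0.85)(0.65) − (-0.40)(-0.40) = 0.3925
det(I−A) = Σ_j (I−A)_1j·C_1j = (0.85)(0.5700) + (-0.40)(0.3750) + (-0.35)(0.1575) = 0.279375
adj(I−A) = Cᵀ =
  [ 0.5700   0.4125   0.2675]
  [ 0.3750   0.7125   0.2250]
  [ 0.1575   0.1875   0.3925]
(I − A)⁻¹ = adj(I−A) / det(I−A) ≈
  [   2.0403     1.4765     0.9575]
  [   1.3423     2.5503     0.8054]
  [   0.5638     0.6711     1.4049]
First solve x = (I − A)⁻¹ d = adj(I−A)·d / det(I−A); in particular x_3 = (0.1575·950 + 0.1875·225 + 0.3925·250) / 0.279375 = 289.9375 / 0.279375 ≈ 1037.8076.
Intermediate flow from 1 to 3: z_13 = a_13 · x_3 = 0.35 × 289.9375 / 0.279375 = 101.478125 / 0.279375 ≈ 363.23.

z_13 = 363.23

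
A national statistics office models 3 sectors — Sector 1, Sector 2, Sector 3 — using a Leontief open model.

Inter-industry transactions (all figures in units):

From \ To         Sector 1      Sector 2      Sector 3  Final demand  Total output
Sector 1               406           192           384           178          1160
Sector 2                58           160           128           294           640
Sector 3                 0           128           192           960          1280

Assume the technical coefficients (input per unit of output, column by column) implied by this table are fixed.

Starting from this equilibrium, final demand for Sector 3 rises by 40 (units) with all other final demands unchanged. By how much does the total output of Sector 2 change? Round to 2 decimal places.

Δx_2 = 8.30

Technical coefficients a_ij = z_ij / X_j:
  a_11 = 406/1160 = 0.35, a_21 = 58/1160 = 0.05, a_31 = 0/1160 = 0.00
  a_12 = 192/640 = 0.30, a_22 = 160/640 = 0.25, a_32 = 128/640 = 0.20
  a_13 = 384/1280 = 0.30, a_23 = 128/1280 = 0.10, a_33 = 192/1280 = 0.15
I − A =
  [   0.65    -0.30    -0.30]
  [  -0.05     0.75    -0.10]
  [   0.00    -0.20     0.85]
Cofactors of I−A, C_ij = (−1)^(i+j)·(minor ij) (rows/columns in the sector order above):
  C_11 = (0.75)(0.85) − (-0.10)(-0.20) = 0.6175
  C_12 = −[(-0.05)(0.85) − (-0.10)(0.00)] = 0.0425
  C_13 = (-0.05)(-0.20) − (0.75)(0.00) = 0.0100
  C_21 = −[(-0.30)(0.85) − (-0.30)(-0.20)] = 0.3150
  C_22 = (0.65)(0.85) − (-0.30)(0.00) = 0.5525
  C_23 = −[(0.65)(-0.20) − (-0.30)(0.00)] = 0.1300
  C_31 = (-0.30)(-0.10) − (-0.30)(0.75) = 0.2550
  C_32 = −[(0.65)(-0.10) − (-0.30)(-0.05)] = 0.0800
  C_33 = (0.65)(0.75) − (-0.30)(-0.05) = 0.4725
det(I−A) = Σ_j (I−A)_1j·C_1j = (0.65)(0.6175) + (-0.30)(0.0425) + (-0.30)(0.0100) = 0.385625
adj(I−A) = Cᵀ =
  [ 0.6175   0.3150   0.2550]
  [ 0.0425   0.5525   0.0800]
  [ 0.0100   0.1300   0.4725]
(I − A)⁻¹ = adj(I−A) / det(I−A) ≈
  [   1.6013     0.8169     0.6613]
  [   0.1102     1.4327     0.2075]
  [   0.0259     0.3371     1.2253]
Δx = (I − A)⁻¹ Δd with Δd having +40 in the Sector 3 component and 0 elsewhere.
So Δx_2 = L_23 · (+40), where L_23 = adj(I−A)_23 / det(I−A) = 0.0800 / 0.385625.
Δx_2 = 0.0800 × (+40) / 0.385625 = 3.20 / 0.385625 ≈ 8.30.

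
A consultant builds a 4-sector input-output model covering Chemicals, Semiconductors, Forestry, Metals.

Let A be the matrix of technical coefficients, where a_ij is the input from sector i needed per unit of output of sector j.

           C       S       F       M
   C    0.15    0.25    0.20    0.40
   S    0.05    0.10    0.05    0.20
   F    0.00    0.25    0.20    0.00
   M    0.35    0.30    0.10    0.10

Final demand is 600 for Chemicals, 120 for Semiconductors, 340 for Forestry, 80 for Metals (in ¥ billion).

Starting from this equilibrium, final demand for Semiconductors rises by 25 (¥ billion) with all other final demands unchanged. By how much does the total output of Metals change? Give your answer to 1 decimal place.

I − A =
  [   0.85    -0.25    -0.20    -0.40]
  [  -0.05     0.90    -0.05    -0.20]
  [   0.00    -0.25     0.80     0.00]
  [  -0.35    -0.30    -0.10     0.90]
Compute the cofactors C_ij = (−1)^(i+j)·(3×3 minor ij) of I−A; the adjugate is their transpose:
adj(I−A) = Cᵀ =
  [ 0.583750   0.331000   0.208250   0.333000]
  [ 0.092000   0.500000   0.073250   0.152000]
  [ 0.028750   0.156250   0.476750   0.047500]
  [ 0.260875   0.312750   0.158375   0.588875]
det(I−A) = Σ_j (I−A)_1j·C_1j = (0.85)(0.583750) + (-0.25)(0.092000) + (-0.20)(0.028750) + (-0.40)(0.260875) = 0.3630875
(I − A)⁻¹ = adj(I−A) / det(I−A) ≈
  [   1.6077     0.9116     0.5736     0.9171]
  [   0.2534     1.3771     0.2017     0.4186]
  [   0.0792     0.4303     1.3130     0.1308]
  [   0.7185     0.8614     0.4362     1.6219]
Δx = (I − A)⁻¹ Δd with Δd having +25 in the Semiconductors component and 0 elsewhere.
So Δx_M = L_MS · (+25), where L_MS = adj(I−A)_MS / det(I−A) = 0.312750 / 0.3630875.
Δx_M = 0.312750 × (+25) / 0.3630875 = 7.81875 / 0.3630875 ≈ 21.5.

Δx_M = 21.5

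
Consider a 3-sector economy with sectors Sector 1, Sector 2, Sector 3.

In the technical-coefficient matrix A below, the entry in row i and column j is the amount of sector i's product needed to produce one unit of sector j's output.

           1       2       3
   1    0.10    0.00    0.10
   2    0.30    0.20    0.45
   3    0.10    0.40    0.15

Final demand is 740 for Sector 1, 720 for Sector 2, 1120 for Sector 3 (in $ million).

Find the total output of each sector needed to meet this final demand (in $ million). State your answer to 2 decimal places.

x_1 = 1135.81, x_2 = 2913.49, x_3 = 2822.33

I − A =
  [   0.90     0.00    -0.10]
  [  -0.30     0.80    -0.45]
  [  -0.10    -0.40     0.85]
Cofactors of I−A, C_ij = (−1)^(i+j)·(minor ij) (rows/columns in the sector order above):
  C_11 = (0.80)(0.85) − (-0.45)(-0.40) = 0.5000
  C_12 = −[(-0.30)(0.85) − (-0.45)(-0.10)] = 0.3000
  C_13 = (-0.30)(-0.40) − (0.80)(-0.10) = 0.2000
  C_21 = −[(0.00)(0.85) − (-0.10)(-0.40)] = 0.0400
  C_22 = (0.90)(0.85) − (-0.10)(-0.10) = 0.7550
  C_23 = −[(0.90)(-0.40) − (0.00)(-0.10)] = 0.3600
  C_31 = (0.00)(-0.45) − (-0.10)(0.80) = 0.0800
  C_32 = −[(0.90)(-0.45) − (-0.10)(-0.30)] = 0.4350
  C_33 = (0.90)(0.80) − (0.00)(-0.30) = 0.7200
det(I−A) = Σ_j (I−A)_1j·C_1j = (0.90)(0.5000) + (0.00)(0.3000) + (-0.10)(0.2000) = 0.4300
adj(I−A) = Cᵀ =
  [ 0.5000   0.0400   0.0800]
  [ 0.3000   0.7550   0.4350]
  [ 0.2000   0.3600   0.7200]
(I − A)⁻¹ = adj(I−A) / det(I−A) ≈
  [   1.1628     0.0930     0.1860]
  [   0.6977     1.7558     1.0116]
  [   0.4651     0.8372     1.6744]
x = (I − A)⁻¹ d = adj(I−A)·d / det(I−A), with det(I−A) = 0.4300:
  x_1 = (0.5000·740 + 0.0400·720 + 0.0800·1120) / 0.4300 = 488.40 / 0.4300 ≈ 1135.81
  x_2 = (0.3000·740 + 0.7550·720 + 0.4350·1120) / 0.4300 = 1252.80 / 0.4300 ≈ 2913.49
  x_3 = (0.2000·740 + 0.3600·720 + 0.7200·1120) / 0.4300 = 1213.60 / 0.4300 ≈ 2822.33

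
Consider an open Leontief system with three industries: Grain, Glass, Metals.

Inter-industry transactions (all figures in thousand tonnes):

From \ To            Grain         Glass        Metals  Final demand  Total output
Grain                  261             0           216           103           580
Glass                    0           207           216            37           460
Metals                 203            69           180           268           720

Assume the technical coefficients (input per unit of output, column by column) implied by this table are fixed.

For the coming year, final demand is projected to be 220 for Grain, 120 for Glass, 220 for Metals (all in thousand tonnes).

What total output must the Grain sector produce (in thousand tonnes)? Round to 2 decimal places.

Technical coefficients a_ij = z_ij / X_j:
  a_11 = 261/580 = 0.45, a_21 = 0/580 = 0.00, a_31 = 203/580 = 0.35
  a_12 = 0/460 = 0.00, a_22 = 207/460 = 0.45, a_32 = 69/460 = 0.15
  a_13 = 216/720 = 0.30, a_23 = 216/720 = 0.30, a_33 = 180/720 = 0.25
I − A =
  [   0.55     0.00    -0.30]
  [   0.00     0.55    -0.30]
  [  -0.35    -0.15     0.75]
Cofactors of I−A, C_ij = (−1)^(i+j)·(minor ij) (rows/columns in the sector order above):
  C_11 = (0.55)(0.75) − (-0.30)(-0.15) = 0.3675
  C_12 = −[(0.00)(0.75) − (-0.30)(-0.35)] = 0.1050
  C_13 = (0.00)(-0.15) − (0.55)(-0.35) = 0.1925
  C_21 = −[(0.00)(0.75) − (-0.30)(-0.15)] = 0.0450
  C_22 = (0.55)(0.75) − (-0.30)(-0.35) = 0.3075
  C_23 = −[(0.55)(-0.15) − (0.00)(-0.35)] = 0.0825
  C_31 = (0.00)(-0.30) − (-0.30)(0.55) = 0.1650
  C_32 = −[(0.55)(-0.30) − (-0.30)(0.00)] = 0.1650
  C_33 = (0.55)(0.55) − (0.00)(0.00) = 0.3025
det(I−A) = Σ_j (I−A)_1j·C_1j = (0.55)(0.3675) + (0.00)(0.1050) + (-0.30)(0.1925) = 0.144375
adj(I−A) = Cᵀ =
  [ 0.3675   0.0450   0.1650]
  [ 0.1050   0.3075   0.1650]
  [ 0.1925   0.0825   0.3025]
(I − A)⁻¹ = adj(I−A) / det(I−A) ≈
  [   2.5455     0.3117     1.1429]
  [   0.7273     2.1299     1.1429]
  [   1.3333     0.5714     2.0952]
x = (I − A)⁻¹ d = adj(I−A)·d / det(I−A), with det(I−A) = 0.144375:
  x_1 = (0.3675·220 + 0.0450·120 + 0.1650·220) / 0.144375 = 122.55 / 0.144375 ≈ 848.83
  x_2 = (0.1050·220 + 0.3075·120 + 0.1650·220) / 0.144375 = 96.30 / 0.144375 ≈ 667.01
  x_3 = (0.1925·220 + 0.0825·120 + 0.3025·220) / 0.144375 = 118.80 / 0.144375 ≈ 822.86

x_1 = 848.83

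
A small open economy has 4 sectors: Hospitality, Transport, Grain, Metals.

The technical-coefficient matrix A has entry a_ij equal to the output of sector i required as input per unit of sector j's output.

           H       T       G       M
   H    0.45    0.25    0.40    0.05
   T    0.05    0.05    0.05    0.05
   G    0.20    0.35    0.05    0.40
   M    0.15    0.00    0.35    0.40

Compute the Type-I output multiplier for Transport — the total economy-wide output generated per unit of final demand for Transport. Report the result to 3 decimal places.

I − A =
  [   0.55    -0.25    -0.40    -0.05]
  [  -0.05     0.95    -0.05    -0.05]
  [  -0.20    -0.35     0.95    -0.40]
  [  -0.15     0.00    -0.35     0.60]
Compute the cofactors C_ij = (−1)^(i+j)·(3×3 minor ij) of I−A; the adjugate is their transpose:
adj(I−A) = Cᵀ =
  [ 0.391875   0.197625   0.256500   0.220125]
  [ 0.041125   0.153875   0.041625   0.044000]
  [ 0.184125   0.157875   0.297000   0.226500]
  [ 0.205375   0.141500   0.237375   0.389375]
det(I−A) = Σ_j (I−A)_1j·C_1j = (0.55)(0.391875) + (-0.25)(0.041125) + (-0.40)(0.184125) + (-0.05)(0.205375) = 0.12133125
(I − A)⁻¹ = adj(I−A) / det(I−A) ≈
  [   3.2298     1.6288     2.1140     1.8142]
  [   0.3389     1.2682     0.3431     0.3626]
  [   1.5175     1.3012     2.4478     1.8668]
  [   1.6927     1.1662     1.9564     3.2092]
The output multiplier for sector j is the column-j sum of the Leontief inverse (I − A)⁻¹ = adj(I−A) / det(I−A).
Column T of adj(I−A): (0.197625, 0.153875, 0.157875, 0.141500); det(I−A) = 0.12133125.
m_T = (0.197625 + 0.153875 + 0.157875 + 0.141500) / 0.12133125 = 0.650875 / 0.12133125 ≈ 5.364.

m_T = 5.364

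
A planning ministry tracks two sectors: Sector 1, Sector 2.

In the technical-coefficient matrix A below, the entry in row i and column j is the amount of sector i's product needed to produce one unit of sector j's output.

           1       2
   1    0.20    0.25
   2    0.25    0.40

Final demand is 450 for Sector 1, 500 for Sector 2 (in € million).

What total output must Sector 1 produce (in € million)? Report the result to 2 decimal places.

x_1 = 946.11

I − A =
  [   0.80    -0.25]
  [  -0.25     0.60]
det(I−A) = (0.80)(0.60) − (-0.25)(-0.25) = 0.4175
adj(I−A) = [[0.60, 0.25], [0.25, 0.80]]
(I − A)⁻¹ = adj(I−A) / det(I−A) ≈
  [   1.4371     0.5988]
  [   0.5988     1.9162]
x = (I − A)⁻¹ d = adj(I−A)·d / det(I−A), with det(I−A) = 0.4175:
  x_1 = (0.60·450 + 0.25·500) / 0.4175 = 395.00 / 0.4175 ≈ 946.11
  x_2 = (0.25·450 + 0.80·500) / 0.4175 = 512.50 / 0.4175 ≈ 1227.54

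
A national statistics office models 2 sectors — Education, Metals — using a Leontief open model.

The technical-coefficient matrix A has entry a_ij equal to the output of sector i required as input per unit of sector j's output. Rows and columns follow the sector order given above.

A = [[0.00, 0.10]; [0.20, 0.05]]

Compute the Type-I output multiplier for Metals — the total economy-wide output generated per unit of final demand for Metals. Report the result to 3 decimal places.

I − A =
  [   1.00    -0.10]
  [  -0.20     0.95]
det(I−A) = (1.00)(0.95) − (-0.10)(-0.20) = 0.9300
adj(I−A) = [[0.95, 0.10], [0.20, 1.00]]
(I − A)⁻¹ = adj(I−A) / det(I−A) ≈
  [   1.0215     0.1075]
  [   0.2151     1.0753]
The output multiplier for sector j is the column-j sum of the Leontief inverse (I − A)⁻¹ = adj(I−A) / det(I−A).
Column M of adj(I−A): (0.10, 1.00); det(I−A) = 0.9300.
m_M = (0.10 + 1.00) / 0.9300 = 1.10 / 0.9300 ≈ 1.183.

m_M = 1.183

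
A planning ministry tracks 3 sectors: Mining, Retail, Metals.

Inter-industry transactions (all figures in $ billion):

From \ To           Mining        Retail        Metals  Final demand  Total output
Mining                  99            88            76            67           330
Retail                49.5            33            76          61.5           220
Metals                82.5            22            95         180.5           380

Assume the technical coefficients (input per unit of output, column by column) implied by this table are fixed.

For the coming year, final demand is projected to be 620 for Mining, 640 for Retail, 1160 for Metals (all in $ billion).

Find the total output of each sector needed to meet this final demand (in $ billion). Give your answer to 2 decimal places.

x_1 = 2727.74, x_2 = 1870.86, x_3 = 2705.36

Technical coefficients a_ij = z_ij / X_j:
  a_11 = 99/330 = 0.30, a_21 = 49.5/330 = 0.15, a_31 = 82.5/330 = 0.25
  a_12 = 88/220 = 0.40, a_22 = 33/220 = 0.15, a_32 = 22/220 = 0.10
  a_13 = 76/380 = 0.20, a_23 = 76/380 = 0.20, a_33 = 95/380 = 0.25
I − A =
  [   0.70    -0.40    -0.20]
  [  -0.15     0.85    -0.20]
  [  -0.25    -0.10     0.75]
Cofactors of I−A, C_ij = (−1)^(i+j)·(minor ij) (rows/columns in the sector order above):
  C_11 = (0.85)(0.75) − (-0.20)(-0.10) = 0.6175
  C_12 = −[(-0.15)(0.75) − (-0.20)(-0.25)] = 0.1625
  C_13 = (-0.15)(-0.10) − (0.85)(-0.25) = 0.2275
  C_21 = −[(-0.40)(0.75) − (-0.20)(-0.10)] = 0.3200
  C_22 = (0.70)(0.75) − (-0.20)(-0.25) = 0.4750
  C_23 = −[(0.70)(-0.10) − (-0.40)(-0.25)] = 0.1700
  C_31 = (-0.40)(-0.20) − (-0.20)(0.85) = 0.2500
  C_32 = −[(0.70)(-0.20) − (-0.20)(-0.15)] = 0.1700
  C_33 = (0.70)(0.85) − (-0.40)(-0.15) = 0.5350
det(I−A) = Σ_j (I−A)_1j·C_1j = (0.70)(0.6175) + (-0.40)(0.1625) + (-0.20)(0.2275) = 0.32175
adj(I−A) = Cᵀ =
  [ 0.6175   0.3200   0.2500]
  [ 0.1625   0.4750   0.1700]
  [ 0.2275   0.1700   0.5350]
(I − A)⁻¹ = adj(I−A) / det(I−A) ≈
  [   1.9192     0.9946     0.7770]
  [   0.5051     1.4763     0.5284]
  [   0.7071     0.5284     1.6628]
x = (I − A)⁻¹ d = adj(I−A)·d / det(I−A), with det(I−A) = 0.32175:
  x_1 = (0.6175·620 + 0.3200·640 + 0.2500·1160) / 0.32175 = 877.65 / 0.32175 ≈ 2727.74
  x_2 = (0.1625·620 + 0.4750·640 + 0.1700·1160) / 0.32175 = 601.95 / 0.32175 ≈ 1870.86
  x_3 = (0.2275·620 + 0.1700·640 + 0.5350·1160) / 0.32175 = 870.45 / 0.32175 ≈ 2705.36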